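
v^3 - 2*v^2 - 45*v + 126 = (v - 6)*(v - 3)*(v + 7)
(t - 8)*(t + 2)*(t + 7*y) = t^3 + 7*t^2*y - 6*t^2 - 42*t*y - 16*t - 112*y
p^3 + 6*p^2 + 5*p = p*(p + 1)*(p + 5)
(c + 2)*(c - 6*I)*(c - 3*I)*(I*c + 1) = I*c^4 + 10*c^3 + 2*I*c^3 + 20*c^2 - 27*I*c^2 - 18*c - 54*I*c - 36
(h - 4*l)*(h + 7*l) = h^2 + 3*h*l - 28*l^2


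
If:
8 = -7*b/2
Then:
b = -16/7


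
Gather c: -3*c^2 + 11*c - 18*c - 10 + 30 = -3*c^2 - 7*c + 20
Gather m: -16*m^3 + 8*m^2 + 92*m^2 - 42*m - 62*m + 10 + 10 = -16*m^3 + 100*m^2 - 104*m + 20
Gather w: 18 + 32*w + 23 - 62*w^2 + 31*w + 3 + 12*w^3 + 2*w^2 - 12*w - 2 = 12*w^3 - 60*w^2 + 51*w + 42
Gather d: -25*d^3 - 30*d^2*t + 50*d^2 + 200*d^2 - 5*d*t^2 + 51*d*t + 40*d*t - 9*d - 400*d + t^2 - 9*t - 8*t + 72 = -25*d^3 + d^2*(250 - 30*t) + d*(-5*t^2 + 91*t - 409) + t^2 - 17*t + 72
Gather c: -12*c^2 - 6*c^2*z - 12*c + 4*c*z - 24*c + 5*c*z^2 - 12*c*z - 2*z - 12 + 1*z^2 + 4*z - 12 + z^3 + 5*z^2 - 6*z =c^2*(-6*z - 12) + c*(5*z^2 - 8*z - 36) + z^3 + 6*z^2 - 4*z - 24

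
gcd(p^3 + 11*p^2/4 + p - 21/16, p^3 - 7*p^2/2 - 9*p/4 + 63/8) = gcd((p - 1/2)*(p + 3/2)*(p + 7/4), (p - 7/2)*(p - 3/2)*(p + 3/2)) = p + 3/2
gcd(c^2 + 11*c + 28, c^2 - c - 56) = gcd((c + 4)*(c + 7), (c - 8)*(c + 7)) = c + 7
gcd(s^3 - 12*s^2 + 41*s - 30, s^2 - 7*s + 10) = s - 5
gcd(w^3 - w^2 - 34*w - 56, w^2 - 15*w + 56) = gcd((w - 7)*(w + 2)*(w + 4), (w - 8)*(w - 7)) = w - 7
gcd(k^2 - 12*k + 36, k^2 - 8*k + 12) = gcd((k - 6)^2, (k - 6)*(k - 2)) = k - 6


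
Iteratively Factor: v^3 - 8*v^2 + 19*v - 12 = (v - 3)*(v^2 - 5*v + 4) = (v - 4)*(v - 3)*(v - 1)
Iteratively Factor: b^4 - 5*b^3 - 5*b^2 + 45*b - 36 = (b - 4)*(b^3 - b^2 - 9*b + 9) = (b - 4)*(b - 1)*(b^2 - 9) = (b - 4)*(b - 3)*(b - 1)*(b + 3)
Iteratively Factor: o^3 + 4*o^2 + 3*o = (o)*(o^2 + 4*o + 3) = o*(o + 3)*(o + 1)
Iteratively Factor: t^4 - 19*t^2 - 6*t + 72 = (t - 2)*(t^3 + 2*t^2 - 15*t - 36) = (t - 4)*(t - 2)*(t^2 + 6*t + 9) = (t - 4)*(t - 2)*(t + 3)*(t + 3)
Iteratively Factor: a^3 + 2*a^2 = (a + 2)*(a^2) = a*(a + 2)*(a)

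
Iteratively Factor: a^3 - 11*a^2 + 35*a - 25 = (a - 1)*(a^2 - 10*a + 25) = (a - 5)*(a - 1)*(a - 5)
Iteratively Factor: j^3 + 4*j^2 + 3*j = (j)*(j^2 + 4*j + 3) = j*(j + 1)*(j + 3)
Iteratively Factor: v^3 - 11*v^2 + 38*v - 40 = (v - 5)*(v^2 - 6*v + 8) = (v - 5)*(v - 4)*(v - 2)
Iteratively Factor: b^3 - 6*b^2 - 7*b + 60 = (b - 5)*(b^2 - b - 12) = (b - 5)*(b + 3)*(b - 4)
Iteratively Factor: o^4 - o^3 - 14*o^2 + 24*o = (o - 2)*(o^3 + o^2 - 12*o) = o*(o - 2)*(o^2 + o - 12) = o*(o - 2)*(o + 4)*(o - 3)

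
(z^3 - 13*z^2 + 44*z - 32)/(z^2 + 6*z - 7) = (z^2 - 12*z + 32)/(z + 7)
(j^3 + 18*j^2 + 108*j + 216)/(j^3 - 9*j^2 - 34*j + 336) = (j^2 + 12*j + 36)/(j^2 - 15*j + 56)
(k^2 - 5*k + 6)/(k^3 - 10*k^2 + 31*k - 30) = 1/(k - 5)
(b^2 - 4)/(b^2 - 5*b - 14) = (b - 2)/(b - 7)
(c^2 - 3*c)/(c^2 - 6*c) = (c - 3)/(c - 6)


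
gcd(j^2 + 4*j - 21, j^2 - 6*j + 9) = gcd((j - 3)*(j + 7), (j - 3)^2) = j - 3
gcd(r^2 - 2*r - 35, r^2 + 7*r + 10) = r + 5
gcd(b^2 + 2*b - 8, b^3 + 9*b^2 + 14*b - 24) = b + 4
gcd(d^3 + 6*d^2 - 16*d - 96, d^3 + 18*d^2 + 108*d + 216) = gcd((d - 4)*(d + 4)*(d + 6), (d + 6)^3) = d + 6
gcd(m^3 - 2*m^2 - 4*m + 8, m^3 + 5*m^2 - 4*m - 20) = m^2 - 4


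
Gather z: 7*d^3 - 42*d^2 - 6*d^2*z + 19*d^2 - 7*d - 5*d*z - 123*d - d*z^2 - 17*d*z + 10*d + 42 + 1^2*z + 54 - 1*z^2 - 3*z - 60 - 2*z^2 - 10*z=7*d^3 - 23*d^2 - 120*d + z^2*(-d - 3) + z*(-6*d^2 - 22*d - 12) + 36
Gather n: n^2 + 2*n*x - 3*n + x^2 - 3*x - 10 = n^2 + n*(2*x - 3) + x^2 - 3*x - 10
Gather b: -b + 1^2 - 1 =-b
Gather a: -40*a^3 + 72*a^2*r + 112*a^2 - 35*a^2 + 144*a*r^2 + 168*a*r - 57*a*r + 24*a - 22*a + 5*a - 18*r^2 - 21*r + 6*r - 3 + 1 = -40*a^3 + a^2*(72*r + 77) + a*(144*r^2 + 111*r + 7) - 18*r^2 - 15*r - 2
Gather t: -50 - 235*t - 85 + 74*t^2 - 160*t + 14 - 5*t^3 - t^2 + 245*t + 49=-5*t^3 + 73*t^2 - 150*t - 72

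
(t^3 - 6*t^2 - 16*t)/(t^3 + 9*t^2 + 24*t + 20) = t*(t - 8)/(t^2 + 7*t + 10)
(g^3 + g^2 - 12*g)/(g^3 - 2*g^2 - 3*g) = (g + 4)/(g + 1)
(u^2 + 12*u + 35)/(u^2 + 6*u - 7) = (u + 5)/(u - 1)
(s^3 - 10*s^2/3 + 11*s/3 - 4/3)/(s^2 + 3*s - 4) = (3*s^2 - 7*s + 4)/(3*(s + 4))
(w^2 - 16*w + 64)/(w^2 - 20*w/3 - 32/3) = 3*(w - 8)/(3*w + 4)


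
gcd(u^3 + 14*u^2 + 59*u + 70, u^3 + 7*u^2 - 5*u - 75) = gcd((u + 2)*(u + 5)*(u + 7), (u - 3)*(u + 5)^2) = u + 5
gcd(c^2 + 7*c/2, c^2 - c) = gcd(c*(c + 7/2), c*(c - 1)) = c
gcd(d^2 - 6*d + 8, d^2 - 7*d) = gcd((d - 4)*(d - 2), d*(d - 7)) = 1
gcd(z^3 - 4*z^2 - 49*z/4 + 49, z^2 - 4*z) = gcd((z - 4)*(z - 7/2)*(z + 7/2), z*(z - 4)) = z - 4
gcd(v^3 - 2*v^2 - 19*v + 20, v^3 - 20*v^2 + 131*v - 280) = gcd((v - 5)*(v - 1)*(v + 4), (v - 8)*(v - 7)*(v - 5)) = v - 5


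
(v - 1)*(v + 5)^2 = v^3 + 9*v^2 + 15*v - 25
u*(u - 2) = u^2 - 2*u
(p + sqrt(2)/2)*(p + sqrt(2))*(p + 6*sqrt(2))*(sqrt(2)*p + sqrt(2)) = sqrt(2)*p^4 + sqrt(2)*p^3 + 15*p^3 + 15*p^2 + 19*sqrt(2)*p^2 + 12*p + 19*sqrt(2)*p + 12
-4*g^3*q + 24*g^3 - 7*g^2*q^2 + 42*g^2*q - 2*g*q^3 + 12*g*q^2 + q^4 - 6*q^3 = (-4*g + q)*(g + q)^2*(q - 6)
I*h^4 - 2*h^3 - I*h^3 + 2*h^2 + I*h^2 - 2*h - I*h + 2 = (h - I)*(h + I)*(h + 2*I)*(I*h - I)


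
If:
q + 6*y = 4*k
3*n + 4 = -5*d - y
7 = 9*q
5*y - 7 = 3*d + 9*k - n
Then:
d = -53*y/28 - 121/56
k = 3*y/2 + 7/36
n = 79*y/28 + 127/56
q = 7/9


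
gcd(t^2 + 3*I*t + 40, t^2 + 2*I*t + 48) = t + 8*I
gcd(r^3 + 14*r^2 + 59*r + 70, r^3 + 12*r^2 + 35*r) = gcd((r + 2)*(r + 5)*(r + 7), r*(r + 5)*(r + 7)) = r^2 + 12*r + 35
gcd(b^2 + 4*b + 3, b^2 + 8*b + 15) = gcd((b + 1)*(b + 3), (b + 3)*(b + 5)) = b + 3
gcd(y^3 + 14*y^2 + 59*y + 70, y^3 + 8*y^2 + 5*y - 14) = y^2 + 9*y + 14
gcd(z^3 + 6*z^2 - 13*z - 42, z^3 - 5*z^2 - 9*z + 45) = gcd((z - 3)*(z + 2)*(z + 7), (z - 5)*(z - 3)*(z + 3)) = z - 3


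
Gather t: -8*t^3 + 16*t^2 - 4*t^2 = -8*t^3 + 12*t^2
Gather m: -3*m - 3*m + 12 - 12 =-6*m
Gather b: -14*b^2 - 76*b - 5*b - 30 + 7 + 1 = -14*b^2 - 81*b - 22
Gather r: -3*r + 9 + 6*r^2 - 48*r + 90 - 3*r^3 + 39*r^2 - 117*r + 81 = -3*r^3 + 45*r^2 - 168*r + 180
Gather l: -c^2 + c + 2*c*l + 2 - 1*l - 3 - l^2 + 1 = -c^2 + c - l^2 + l*(2*c - 1)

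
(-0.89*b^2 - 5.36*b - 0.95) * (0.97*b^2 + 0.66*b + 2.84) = -0.8633*b^4 - 5.7866*b^3 - 6.9867*b^2 - 15.8494*b - 2.698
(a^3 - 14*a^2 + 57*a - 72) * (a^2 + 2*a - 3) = a^5 - 12*a^4 + 26*a^3 + 84*a^2 - 315*a + 216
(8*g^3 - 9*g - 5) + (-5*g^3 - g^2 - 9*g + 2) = 3*g^3 - g^2 - 18*g - 3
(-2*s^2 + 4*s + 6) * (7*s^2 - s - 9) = -14*s^4 + 30*s^3 + 56*s^2 - 42*s - 54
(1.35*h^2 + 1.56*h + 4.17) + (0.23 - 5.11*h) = 1.35*h^2 - 3.55*h + 4.4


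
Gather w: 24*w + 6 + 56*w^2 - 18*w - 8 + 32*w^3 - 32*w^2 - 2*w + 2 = 32*w^3 + 24*w^2 + 4*w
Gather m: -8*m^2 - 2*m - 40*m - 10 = -8*m^2 - 42*m - 10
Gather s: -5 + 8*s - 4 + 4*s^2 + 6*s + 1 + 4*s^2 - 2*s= 8*s^2 + 12*s - 8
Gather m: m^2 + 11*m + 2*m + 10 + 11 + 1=m^2 + 13*m + 22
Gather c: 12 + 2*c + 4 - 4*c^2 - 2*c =16 - 4*c^2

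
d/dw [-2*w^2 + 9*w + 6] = 9 - 4*w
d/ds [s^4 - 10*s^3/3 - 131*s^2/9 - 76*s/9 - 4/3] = 4*s^3 - 10*s^2 - 262*s/9 - 76/9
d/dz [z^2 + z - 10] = 2*z + 1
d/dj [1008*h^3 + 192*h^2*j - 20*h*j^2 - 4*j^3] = 192*h^2 - 40*h*j - 12*j^2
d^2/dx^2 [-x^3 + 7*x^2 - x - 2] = 14 - 6*x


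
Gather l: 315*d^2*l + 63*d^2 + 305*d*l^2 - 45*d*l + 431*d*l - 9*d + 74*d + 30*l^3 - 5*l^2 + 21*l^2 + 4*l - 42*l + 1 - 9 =63*d^2 + 65*d + 30*l^3 + l^2*(305*d + 16) + l*(315*d^2 + 386*d - 38) - 8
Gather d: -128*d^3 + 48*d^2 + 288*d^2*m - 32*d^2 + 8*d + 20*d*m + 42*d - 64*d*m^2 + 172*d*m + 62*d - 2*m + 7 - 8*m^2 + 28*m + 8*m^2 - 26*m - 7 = -128*d^3 + d^2*(288*m + 16) + d*(-64*m^2 + 192*m + 112)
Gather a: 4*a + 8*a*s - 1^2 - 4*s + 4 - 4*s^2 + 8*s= a*(8*s + 4) - 4*s^2 + 4*s + 3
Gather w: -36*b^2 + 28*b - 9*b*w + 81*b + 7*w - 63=-36*b^2 + 109*b + w*(7 - 9*b) - 63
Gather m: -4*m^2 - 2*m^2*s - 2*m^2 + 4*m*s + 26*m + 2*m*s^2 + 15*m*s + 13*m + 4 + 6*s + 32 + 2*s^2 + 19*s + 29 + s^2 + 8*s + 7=m^2*(-2*s - 6) + m*(2*s^2 + 19*s + 39) + 3*s^2 + 33*s + 72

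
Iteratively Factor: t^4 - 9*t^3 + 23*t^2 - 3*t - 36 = (t - 3)*(t^3 - 6*t^2 + 5*t + 12) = (t - 3)*(t + 1)*(t^2 - 7*t + 12) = (t - 3)^2*(t + 1)*(t - 4)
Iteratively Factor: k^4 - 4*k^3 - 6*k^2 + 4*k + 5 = (k + 1)*(k^3 - 5*k^2 - k + 5) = (k - 1)*(k + 1)*(k^2 - 4*k - 5) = (k - 5)*(k - 1)*(k + 1)*(k + 1)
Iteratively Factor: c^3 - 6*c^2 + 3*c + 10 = (c - 2)*(c^2 - 4*c - 5) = (c - 2)*(c + 1)*(c - 5)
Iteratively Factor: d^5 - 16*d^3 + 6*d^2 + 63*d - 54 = (d + 3)*(d^4 - 3*d^3 - 7*d^2 + 27*d - 18) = (d - 1)*(d + 3)*(d^3 - 2*d^2 - 9*d + 18) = (d - 1)*(d + 3)^2*(d^2 - 5*d + 6) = (d - 2)*(d - 1)*(d + 3)^2*(d - 3)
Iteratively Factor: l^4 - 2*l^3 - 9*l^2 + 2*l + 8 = (l + 2)*(l^3 - 4*l^2 - l + 4) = (l - 1)*(l + 2)*(l^2 - 3*l - 4) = (l - 4)*(l - 1)*(l + 2)*(l + 1)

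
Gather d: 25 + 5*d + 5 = 5*d + 30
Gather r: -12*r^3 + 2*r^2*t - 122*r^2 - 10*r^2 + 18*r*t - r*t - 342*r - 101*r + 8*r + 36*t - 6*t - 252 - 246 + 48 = -12*r^3 + r^2*(2*t - 132) + r*(17*t - 435) + 30*t - 450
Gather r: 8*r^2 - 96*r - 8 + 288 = 8*r^2 - 96*r + 280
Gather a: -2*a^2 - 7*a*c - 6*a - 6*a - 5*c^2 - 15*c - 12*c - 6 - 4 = -2*a^2 + a*(-7*c - 12) - 5*c^2 - 27*c - 10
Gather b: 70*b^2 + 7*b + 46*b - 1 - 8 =70*b^2 + 53*b - 9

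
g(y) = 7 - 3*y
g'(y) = -3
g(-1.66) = 11.98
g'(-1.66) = -3.00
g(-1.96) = 12.88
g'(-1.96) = -3.00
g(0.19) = 6.43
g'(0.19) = -3.00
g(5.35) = -9.05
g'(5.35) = -3.00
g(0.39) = 5.83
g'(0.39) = -3.00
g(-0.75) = 9.25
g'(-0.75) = -3.00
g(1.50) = 2.50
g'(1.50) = -3.00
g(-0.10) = 7.30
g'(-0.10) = -3.00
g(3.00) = -2.00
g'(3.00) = -3.00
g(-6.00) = 25.00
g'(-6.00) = -3.00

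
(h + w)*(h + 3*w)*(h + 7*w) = h^3 + 11*h^2*w + 31*h*w^2 + 21*w^3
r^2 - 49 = (r - 7)*(r + 7)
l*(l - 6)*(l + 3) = l^3 - 3*l^2 - 18*l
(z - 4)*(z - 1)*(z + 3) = z^3 - 2*z^2 - 11*z + 12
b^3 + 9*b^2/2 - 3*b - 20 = (b - 2)*(b + 5/2)*(b + 4)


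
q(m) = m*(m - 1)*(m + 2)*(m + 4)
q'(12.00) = 9112.00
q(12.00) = 29568.00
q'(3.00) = 247.00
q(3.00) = 210.00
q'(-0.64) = -5.46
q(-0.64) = 4.80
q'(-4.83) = -128.10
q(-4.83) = 66.14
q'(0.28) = -5.62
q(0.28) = -1.97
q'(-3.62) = -15.67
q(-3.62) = -10.30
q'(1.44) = 40.81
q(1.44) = 11.86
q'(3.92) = 479.12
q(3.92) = 536.68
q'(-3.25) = 0.12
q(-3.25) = -12.95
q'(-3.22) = 1.10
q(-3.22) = -12.93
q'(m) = m*(m - 1)*(m + 2) + m*(m - 1)*(m + 4) + m*(m + 2)*(m + 4) + (m - 1)*(m + 2)*(m + 4)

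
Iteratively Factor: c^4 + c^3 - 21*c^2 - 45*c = (c - 5)*(c^3 + 6*c^2 + 9*c) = (c - 5)*(c + 3)*(c^2 + 3*c) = (c - 5)*(c + 3)^2*(c)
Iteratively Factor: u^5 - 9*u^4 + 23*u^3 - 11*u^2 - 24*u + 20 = (u - 1)*(u^4 - 8*u^3 + 15*u^2 + 4*u - 20) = (u - 2)*(u - 1)*(u^3 - 6*u^2 + 3*u + 10) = (u - 5)*(u - 2)*(u - 1)*(u^2 - u - 2) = (u - 5)*(u - 2)^2*(u - 1)*(u + 1)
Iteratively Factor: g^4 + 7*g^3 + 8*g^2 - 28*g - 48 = (g - 2)*(g^3 + 9*g^2 + 26*g + 24) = (g - 2)*(g + 2)*(g^2 + 7*g + 12) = (g - 2)*(g + 2)*(g + 4)*(g + 3)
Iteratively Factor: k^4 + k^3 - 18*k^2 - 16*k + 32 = (k - 1)*(k^3 + 2*k^2 - 16*k - 32) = (k - 4)*(k - 1)*(k^2 + 6*k + 8) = (k - 4)*(k - 1)*(k + 4)*(k + 2)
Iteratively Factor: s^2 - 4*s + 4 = (s - 2)*(s - 2)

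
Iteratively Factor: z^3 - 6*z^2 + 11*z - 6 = (z - 1)*(z^2 - 5*z + 6) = (z - 2)*(z - 1)*(z - 3)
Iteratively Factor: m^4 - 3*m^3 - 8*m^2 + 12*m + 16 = (m - 2)*(m^3 - m^2 - 10*m - 8) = (m - 2)*(m + 2)*(m^2 - 3*m - 4) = (m - 2)*(m + 1)*(m + 2)*(m - 4)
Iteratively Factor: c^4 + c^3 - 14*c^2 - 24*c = (c - 4)*(c^3 + 5*c^2 + 6*c) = c*(c - 4)*(c^2 + 5*c + 6) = c*(c - 4)*(c + 3)*(c + 2)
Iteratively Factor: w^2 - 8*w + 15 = (w - 5)*(w - 3)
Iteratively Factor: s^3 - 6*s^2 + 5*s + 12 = (s - 4)*(s^2 - 2*s - 3) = (s - 4)*(s + 1)*(s - 3)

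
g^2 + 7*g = g*(g + 7)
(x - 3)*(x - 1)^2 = x^3 - 5*x^2 + 7*x - 3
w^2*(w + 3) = w^3 + 3*w^2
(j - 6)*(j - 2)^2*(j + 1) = j^4 - 9*j^3 + 18*j^2 + 4*j - 24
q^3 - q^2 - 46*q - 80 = (q - 8)*(q + 2)*(q + 5)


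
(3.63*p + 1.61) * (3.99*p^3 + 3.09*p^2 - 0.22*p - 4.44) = 14.4837*p^4 + 17.6406*p^3 + 4.1763*p^2 - 16.4714*p - 7.1484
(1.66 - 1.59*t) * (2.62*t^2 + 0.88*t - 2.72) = -4.1658*t^3 + 2.95*t^2 + 5.7856*t - 4.5152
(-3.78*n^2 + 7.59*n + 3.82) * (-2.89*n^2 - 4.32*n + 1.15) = 10.9242*n^4 - 5.6055*n^3 - 48.1756*n^2 - 7.7739*n + 4.393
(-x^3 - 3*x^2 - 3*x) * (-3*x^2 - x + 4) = 3*x^5 + 10*x^4 + 8*x^3 - 9*x^2 - 12*x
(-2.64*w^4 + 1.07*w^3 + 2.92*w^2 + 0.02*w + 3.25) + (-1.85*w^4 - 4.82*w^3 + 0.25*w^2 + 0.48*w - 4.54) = -4.49*w^4 - 3.75*w^3 + 3.17*w^2 + 0.5*w - 1.29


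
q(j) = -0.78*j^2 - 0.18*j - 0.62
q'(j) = -1.56*j - 0.18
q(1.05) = -1.67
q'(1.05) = -1.82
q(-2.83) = -6.36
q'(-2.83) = 4.23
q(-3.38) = -8.92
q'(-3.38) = 5.09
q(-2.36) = -4.54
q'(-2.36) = 3.50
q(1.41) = -2.42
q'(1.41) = -2.38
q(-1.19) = -1.51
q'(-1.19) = 1.68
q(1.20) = -1.96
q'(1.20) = -2.05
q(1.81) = -3.50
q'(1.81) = -3.00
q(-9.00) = -62.18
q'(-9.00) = 13.86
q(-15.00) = -173.42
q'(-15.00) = 23.22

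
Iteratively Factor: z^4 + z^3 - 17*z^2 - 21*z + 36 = (z + 3)*(z^3 - 2*z^2 - 11*z + 12) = (z - 4)*(z + 3)*(z^2 + 2*z - 3) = (z - 4)*(z + 3)^2*(z - 1)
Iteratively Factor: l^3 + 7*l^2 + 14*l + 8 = (l + 2)*(l^2 + 5*l + 4) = (l + 1)*(l + 2)*(l + 4)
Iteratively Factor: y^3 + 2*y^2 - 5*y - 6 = (y + 1)*(y^2 + y - 6) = (y - 2)*(y + 1)*(y + 3)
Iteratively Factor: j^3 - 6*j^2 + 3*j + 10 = (j + 1)*(j^2 - 7*j + 10) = (j - 2)*(j + 1)*(j - 5)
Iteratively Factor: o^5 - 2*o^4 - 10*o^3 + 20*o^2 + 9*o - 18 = (o - 2)*(o^4 - 10*o^2 + 9) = (o - 2)*(o + 3)*(o^3 - 3*o^2 - o + 3) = (o - 2)*(o - 1)*(o + 3)*(o^2 - 2*o - 3) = (o - 3)*(o - 2)*(o - 1)*(o + 3)*(o + 1)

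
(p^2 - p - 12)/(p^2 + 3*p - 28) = (p + 3)/(p + 7)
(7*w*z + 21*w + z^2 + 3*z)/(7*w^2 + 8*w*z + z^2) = (z + 3)/(w + z)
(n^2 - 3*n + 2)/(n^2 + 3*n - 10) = (n - 1)/(n + 5)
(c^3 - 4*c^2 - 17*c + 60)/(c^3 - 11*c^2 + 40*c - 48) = (c^2 - c - 20)/(c^2 - 8*c + 16)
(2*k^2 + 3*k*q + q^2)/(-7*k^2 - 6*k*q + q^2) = (2*k + q)/(-7*k + q)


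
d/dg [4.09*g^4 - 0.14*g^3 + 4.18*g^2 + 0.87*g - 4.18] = 16.36*g^3 - 0.42*g^2 + 8.36*g + 0.87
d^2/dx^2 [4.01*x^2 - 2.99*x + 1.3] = 8.02000000000000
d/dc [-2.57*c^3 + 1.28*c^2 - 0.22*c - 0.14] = -7.71*c^2 + 2.56*c - 0.22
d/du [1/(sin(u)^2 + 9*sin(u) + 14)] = -(2*sin(u) + 9)*cos(u)/(sin(u)^2 + 9*sin(u) + 14)^2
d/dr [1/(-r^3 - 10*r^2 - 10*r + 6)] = (3*r^2 + 20*r + 10)/(r^3 + 10*r^2 + 10*r - 6)^2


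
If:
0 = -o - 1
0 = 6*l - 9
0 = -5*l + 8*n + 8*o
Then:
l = 3/2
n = 31/16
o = -1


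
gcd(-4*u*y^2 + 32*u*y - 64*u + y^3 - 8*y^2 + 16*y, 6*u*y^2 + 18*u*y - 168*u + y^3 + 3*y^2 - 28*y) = y - 4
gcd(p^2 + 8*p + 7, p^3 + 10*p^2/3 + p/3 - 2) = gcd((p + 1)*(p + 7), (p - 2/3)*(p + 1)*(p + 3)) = p + 1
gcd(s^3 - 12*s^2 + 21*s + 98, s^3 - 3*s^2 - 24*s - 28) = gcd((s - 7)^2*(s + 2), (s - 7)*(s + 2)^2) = s^2 - 5*s - 14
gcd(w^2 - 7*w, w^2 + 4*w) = w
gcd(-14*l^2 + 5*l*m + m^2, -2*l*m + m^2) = 2*l - m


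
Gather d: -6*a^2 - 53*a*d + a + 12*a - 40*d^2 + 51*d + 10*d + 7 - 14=-6*a^2 + 13*a - 40*d^2 + d*(61 - 53*a) - 7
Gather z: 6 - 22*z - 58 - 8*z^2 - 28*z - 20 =-8*z^2 - 50*z - 72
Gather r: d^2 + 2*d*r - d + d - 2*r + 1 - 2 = d^2 + r*(2*d - 2) - 1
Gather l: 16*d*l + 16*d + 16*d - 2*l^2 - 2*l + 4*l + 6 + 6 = 32*d - 2*l^2 + l*(16*d + 2) + 12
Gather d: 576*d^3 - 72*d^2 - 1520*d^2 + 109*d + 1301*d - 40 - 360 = 576*d^3 - 1592*d^2 + 1410*d - 400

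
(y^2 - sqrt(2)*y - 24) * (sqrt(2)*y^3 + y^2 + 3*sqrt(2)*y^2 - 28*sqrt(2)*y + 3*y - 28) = sqrt(2)*y^5 - y^4 + 3*sqrt(2)*y^4 - 53*sqrt(2)*y^3 - 3*y^3 - 75*sqrt(2)*y^2 + 4*y^2 - 72*y + 700*sqrt(2)*y + 672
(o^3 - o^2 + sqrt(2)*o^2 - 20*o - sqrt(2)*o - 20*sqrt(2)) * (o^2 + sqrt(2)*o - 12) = o^5 - o^4 + 2*sqrt(2)*o^4 - 30*o^3 - 2*sqrt(2)*o^3 - 52*sqrt(2)*o^2 + 10*o^2 + 12*sqrt(2)*o + 200*o + 240*sqrt(2)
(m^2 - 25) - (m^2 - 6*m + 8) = 6*m - 33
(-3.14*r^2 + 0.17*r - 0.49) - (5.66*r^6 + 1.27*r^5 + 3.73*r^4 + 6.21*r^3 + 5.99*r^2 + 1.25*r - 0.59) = -5.66*r^6 - 1.27*r^5 - 3.73*r^4 - 6.21*r^3 - 9.13*r^2 - 1.08*r + 0.1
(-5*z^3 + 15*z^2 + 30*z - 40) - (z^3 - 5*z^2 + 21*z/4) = -6*z^3 + 20*z^2 + 99*z/4 - 40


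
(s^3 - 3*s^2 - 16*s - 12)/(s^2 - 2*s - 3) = (s^2 - 4*s - 12)/(s - 3)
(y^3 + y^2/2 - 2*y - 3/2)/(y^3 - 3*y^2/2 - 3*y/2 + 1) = (2*y^2 - y - 3)/(2*y^2 - 5*y + 2)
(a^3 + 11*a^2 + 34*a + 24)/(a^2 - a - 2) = (a^2 + 10*a + 24)/(a - 2)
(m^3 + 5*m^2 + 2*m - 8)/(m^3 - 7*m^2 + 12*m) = (m^3 + 5*m^2 + 2*m - 8)/(m*(m^2 - 7*m + 12))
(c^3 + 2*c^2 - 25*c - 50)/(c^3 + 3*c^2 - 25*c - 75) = (c + 2)/(c + 3)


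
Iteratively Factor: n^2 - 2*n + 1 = (n - 1)*(n - 1)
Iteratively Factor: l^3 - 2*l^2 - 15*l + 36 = (l - 3)*(l^2 + l - 12) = (l - 3)^2*(l + 4)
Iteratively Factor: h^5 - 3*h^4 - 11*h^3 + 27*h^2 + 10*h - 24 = (h - 1)*(h^4 - 2*h^3 - 13*h^2 + 14*h + 24) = (h - 1)*(h + 3)*(h^3 - 5*h^2 + 2*h + 8) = (h - 4)*(h - 1)*(h + 3)*(h^2 - h - 2) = (h - 4)*(h - 2)*(h - 1)*(h + 3)*(h + 1)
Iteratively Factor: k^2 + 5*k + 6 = (k + 3)*(k + 2)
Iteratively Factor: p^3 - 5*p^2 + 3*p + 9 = (p + 1)*(p^2 - 6*p + 9) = (p - 3)*(p + 1)*(p - 3)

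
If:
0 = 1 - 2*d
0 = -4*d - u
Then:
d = 1/2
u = -2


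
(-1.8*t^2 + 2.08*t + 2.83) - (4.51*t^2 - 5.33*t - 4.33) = -6.31*t^2 + 7.41*t + 7.16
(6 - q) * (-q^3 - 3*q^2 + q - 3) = q^4 - 3*q^3 - 19*q^2 + 9*q - 18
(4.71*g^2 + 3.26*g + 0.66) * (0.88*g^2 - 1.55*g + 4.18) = 4.1448*g^4 - 4.4317*g^3 + 15.2156*g^2 + 12.6038*g + 2.7588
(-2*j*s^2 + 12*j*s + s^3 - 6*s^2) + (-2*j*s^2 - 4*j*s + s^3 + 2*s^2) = -4*j*s^2 + 8*j*s + 2*s^3 - 4*s^2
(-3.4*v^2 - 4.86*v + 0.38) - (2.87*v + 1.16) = -3.4*v^2 - 7.73*v - 0.78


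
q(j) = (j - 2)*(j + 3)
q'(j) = 2*j + 1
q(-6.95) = 35.35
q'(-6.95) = -12.90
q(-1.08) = -5.91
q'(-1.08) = -1.16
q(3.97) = 13.73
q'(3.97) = 8.94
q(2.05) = 0.25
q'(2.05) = 5.10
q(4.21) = 15.93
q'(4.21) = 9.42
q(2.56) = 3.11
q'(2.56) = 6.12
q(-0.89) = -6.10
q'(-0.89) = -0.78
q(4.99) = 23.89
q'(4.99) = 10.98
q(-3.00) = 0.00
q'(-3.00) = -5.00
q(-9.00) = 66.00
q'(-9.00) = -17.00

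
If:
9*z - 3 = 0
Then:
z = 1/3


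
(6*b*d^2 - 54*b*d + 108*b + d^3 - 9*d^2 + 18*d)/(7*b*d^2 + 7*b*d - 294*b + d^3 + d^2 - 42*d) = (6*b*d - 18*b + d^2 - 3*d)/(7*b*d + 49*b + d^2 + 7*d)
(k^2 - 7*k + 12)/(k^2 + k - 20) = (k - 3)/(k + 5)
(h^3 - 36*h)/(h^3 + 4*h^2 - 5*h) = (h^2 - 36)/(h^2 + 4*h - 5)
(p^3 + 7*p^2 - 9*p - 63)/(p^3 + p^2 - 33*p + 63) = (p + 3)/(p - 3)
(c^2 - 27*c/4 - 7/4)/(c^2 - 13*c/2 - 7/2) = (4*c + 1)/(2*(2*c + 1))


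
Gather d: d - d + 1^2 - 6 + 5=0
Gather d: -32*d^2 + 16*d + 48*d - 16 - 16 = -32*d^2 + 64*d - 32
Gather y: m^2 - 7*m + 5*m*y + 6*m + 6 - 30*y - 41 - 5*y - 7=m^2 - m + y*(5*m - 35) - 42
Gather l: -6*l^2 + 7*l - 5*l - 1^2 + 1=-6*l^2 + 2*l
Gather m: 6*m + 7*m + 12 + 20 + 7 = 13*m + 39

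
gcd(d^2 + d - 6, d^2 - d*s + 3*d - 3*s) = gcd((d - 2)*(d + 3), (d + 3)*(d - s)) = d + 3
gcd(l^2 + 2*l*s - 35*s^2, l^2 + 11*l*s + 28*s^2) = l + 7*s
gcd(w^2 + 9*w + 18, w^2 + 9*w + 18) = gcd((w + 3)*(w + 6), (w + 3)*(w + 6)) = w^2 + 9*w + 18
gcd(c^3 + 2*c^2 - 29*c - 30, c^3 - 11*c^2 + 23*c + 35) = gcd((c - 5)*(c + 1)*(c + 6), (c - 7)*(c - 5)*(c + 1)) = c^2 - 4*c - 5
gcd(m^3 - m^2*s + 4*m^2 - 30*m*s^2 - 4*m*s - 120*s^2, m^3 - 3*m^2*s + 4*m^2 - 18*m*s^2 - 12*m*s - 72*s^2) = -m^2 + 6*m*s - 4*m + 24*s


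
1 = 1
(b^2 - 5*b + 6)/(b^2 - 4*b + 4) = (b - 3)/(b - 2)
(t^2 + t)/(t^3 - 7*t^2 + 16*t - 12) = t*(t + 1)/(t^3 - 7*t^2 + 16*t - 12)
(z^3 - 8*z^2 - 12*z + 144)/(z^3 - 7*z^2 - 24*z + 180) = (z + 4)/(z + 5)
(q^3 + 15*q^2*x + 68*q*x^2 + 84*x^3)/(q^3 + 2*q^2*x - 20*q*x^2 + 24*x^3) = (q^2 + 9*q*x + 14*x^2)/(q^2 - 4*q*x + 4*x^2)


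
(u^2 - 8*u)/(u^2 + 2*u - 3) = u*(u - 8)/(u^2 + 2*u - 3)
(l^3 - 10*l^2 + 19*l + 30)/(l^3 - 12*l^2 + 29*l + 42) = (l - 5)/(l - 7)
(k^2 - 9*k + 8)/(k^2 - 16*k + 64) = (k - 1)/(k - 8)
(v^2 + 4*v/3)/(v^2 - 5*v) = (v + 4/3)/(v - 5)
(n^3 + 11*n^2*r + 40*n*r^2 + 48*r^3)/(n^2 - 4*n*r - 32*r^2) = (-n^2 - 7*n*r - 12*r^2)/(-n + 8*r)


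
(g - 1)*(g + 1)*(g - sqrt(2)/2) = g^3 - sqrt(2)*g^2/2 - g + sqrt(2)/2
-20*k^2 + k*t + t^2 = (-4*k + t)*(5*k + t)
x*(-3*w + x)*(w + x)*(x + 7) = -3*w^2*x^2 - 21*w^2*x - 2*w*x^3 - 14*w*x^2 + x^4 + 7*x^3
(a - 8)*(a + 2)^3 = a^4 - 2*a^3 - 36*a^2 - 88*a - 64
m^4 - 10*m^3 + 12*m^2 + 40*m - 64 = (m - 8)*(m - 2)^2*(m + 2)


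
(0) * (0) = 0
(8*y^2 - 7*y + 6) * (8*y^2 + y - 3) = 64*y^4 - 48*y^3 + 17*y^2 + 27*y - 18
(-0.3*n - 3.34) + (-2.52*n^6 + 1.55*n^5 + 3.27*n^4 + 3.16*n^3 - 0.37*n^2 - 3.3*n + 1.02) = -2.52*n^6 + 1.55*n^5 + 3.27*n^4 + 3.16*n^3 - 0.37*n^2 - 3.6*n - 2.32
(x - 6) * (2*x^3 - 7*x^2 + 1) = 2*x^4 - 19*x^3 + 42*x^2 + x - 6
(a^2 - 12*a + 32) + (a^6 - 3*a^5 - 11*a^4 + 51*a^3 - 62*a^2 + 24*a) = a^6 - 3*a^5 - 11*a^4 + 51*a^3 - 61*a^2 + 12*a + 32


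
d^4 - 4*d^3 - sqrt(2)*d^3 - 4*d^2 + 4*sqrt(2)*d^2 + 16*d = d*(d - 4)*(d - 2*sqrt(2))*(d + sqrt(2))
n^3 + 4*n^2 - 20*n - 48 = (n - 4)*(n + 2)*(n + 6)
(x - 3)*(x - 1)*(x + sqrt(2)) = x^3 - 4*x^2 + sqrt(2)*x^2 - 4*sqrt(2)*x + 3*x + 3*sqrt(2)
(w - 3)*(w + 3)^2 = w^3 + 3*w^2 - 9*w - 27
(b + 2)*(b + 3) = b^2 + 5*b + 6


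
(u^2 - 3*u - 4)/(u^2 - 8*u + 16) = (u + 1)/(u - 4)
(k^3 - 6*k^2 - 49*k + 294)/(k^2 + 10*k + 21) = (k^2 - 13*k + 42)/(k + 3)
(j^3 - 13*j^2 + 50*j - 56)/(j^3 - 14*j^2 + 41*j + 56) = (j^2 - 6*j + 8)/(j^2 - 7*j - 8)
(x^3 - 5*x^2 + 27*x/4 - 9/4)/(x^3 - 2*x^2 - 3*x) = (x^2 - 2*x + 3/4)/(x*(x + 1))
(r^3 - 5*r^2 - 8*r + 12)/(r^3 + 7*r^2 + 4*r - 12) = (r - 6)/(r + 6)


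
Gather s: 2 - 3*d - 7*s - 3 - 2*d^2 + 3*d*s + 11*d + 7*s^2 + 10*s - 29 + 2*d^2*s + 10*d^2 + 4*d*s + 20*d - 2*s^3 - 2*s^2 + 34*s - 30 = 8*d^2 + 28*d - 2*s^3 + 5*s^2 + s*(2*d^2 + 7*d + 37) - 60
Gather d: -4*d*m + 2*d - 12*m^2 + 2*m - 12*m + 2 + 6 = d*(2 - 4*m) - 12*m^2 - 10*m + 8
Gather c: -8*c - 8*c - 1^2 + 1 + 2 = 2 - 16*c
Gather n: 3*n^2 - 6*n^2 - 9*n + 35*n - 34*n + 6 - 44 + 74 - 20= -3*n^2 - 8*n + 16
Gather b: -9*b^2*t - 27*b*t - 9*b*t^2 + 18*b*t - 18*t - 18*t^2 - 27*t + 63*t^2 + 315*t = -9*b^2*t + b*(-9*t^2 - 9*t) + 45*t^2 + 270*t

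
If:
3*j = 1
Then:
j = 1/3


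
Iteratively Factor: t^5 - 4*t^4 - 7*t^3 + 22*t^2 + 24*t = (t - 3)*(t^4 - t^3 - 10*t^2 - 8*t) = (t - 3)*(t + 2)*(t^3 - 3*t^2 - 4*t) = t*(t - 3)*(t + 2)*(t^2 - 3*t - 4) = t*(t - 4)*(t - 3)*(t + 2)*(t + 1)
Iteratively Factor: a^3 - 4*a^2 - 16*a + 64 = (a - 4)*(a^2 - 16) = (a - 4)^2*(a + 4)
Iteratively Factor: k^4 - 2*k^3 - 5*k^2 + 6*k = (k)*(k^3 - 2*k^2 - 5*k + 6) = k*(k + 2)*(k^2 - 4*k + 3) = k*(k - 1)*(k + 2)*(k - 3)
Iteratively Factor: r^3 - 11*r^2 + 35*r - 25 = (r - 5)*(r^2 - 6*r + 5) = (r - 5)^2*(r - 1)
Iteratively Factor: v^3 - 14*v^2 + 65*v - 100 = (v - 4)*(v^2 - 10*v + 25) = (v - 5)*(v - 4)*(v - 5)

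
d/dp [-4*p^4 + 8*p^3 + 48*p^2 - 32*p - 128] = -16*p^3 + 24*p^2 + 96*p - 32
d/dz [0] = 0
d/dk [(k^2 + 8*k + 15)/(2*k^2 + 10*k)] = -3/(2*k^2)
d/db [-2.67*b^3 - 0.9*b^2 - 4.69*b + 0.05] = -8.01*b^2 - 1.8*b - 4.69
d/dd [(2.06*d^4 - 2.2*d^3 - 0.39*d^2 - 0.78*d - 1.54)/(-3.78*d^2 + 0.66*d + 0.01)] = (-15.5736*d^5 + 12.3948*d^4 - 2.8216*d^3 - 3.2718*d^2 - 11.6502*d + 1.0086)/(14.2884*d^4 - 4.9896*d^3 + 0.36*d^2 + 0.0132*d + 0.0001)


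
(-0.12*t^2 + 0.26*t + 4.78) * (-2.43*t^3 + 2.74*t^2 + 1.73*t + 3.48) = 0.2916*t^5 - 0.9606*t^4 - 11.1106*t^3 + 13.1294*t^2 + 9.1742*t + 16.6344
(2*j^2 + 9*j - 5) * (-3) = -6*j^2 - 27*j + 15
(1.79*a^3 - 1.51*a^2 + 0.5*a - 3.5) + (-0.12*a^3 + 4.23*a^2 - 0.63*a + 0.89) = 1.67*a^3 + 2.72*a^2 - 0.13*a - 2.61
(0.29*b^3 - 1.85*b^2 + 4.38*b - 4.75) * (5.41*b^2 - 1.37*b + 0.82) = 1.5689*b^5 - 10.4058*b^4 + 26.4681*b^3 - 33.2151*b^2 + 10.0991*b - 3.895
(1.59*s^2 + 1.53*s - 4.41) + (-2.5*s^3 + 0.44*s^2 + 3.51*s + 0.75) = -2.5*s^3 + 2.03*s^2 + 5.04*s - 3.66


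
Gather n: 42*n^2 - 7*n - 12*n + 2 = 42*n^2 - 19*n + 2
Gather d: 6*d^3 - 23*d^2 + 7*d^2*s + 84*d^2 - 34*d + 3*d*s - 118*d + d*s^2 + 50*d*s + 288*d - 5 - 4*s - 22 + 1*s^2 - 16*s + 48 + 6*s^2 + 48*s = 6*d^3 + d^2*(7*s + 61) + d*(s^2 + 53*s + 136) + 7*s^2 + 28*s + 21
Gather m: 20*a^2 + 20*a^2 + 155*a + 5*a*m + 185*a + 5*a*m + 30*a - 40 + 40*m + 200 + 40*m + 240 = 40*a^2 + 370*a + m*(10*a + 80) + 400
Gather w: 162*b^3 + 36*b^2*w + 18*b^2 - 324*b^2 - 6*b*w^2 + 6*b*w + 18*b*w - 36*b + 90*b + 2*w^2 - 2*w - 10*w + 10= 162*b^3 - 306*b^2 + 54*b + w^2*(2 - 6*b) + w*(36*b^2 + 24*b - 12) + 10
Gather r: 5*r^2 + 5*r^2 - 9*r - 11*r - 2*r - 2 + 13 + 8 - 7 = 10*r^2 - 22*r + 12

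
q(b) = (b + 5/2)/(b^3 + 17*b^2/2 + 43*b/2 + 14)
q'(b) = (b + 5/2)*(-3*b^2 - 17*b - 43/2)/(b^3 + 17*b^2/2 + 43*b/2 + 14)^2 + 1/(b^3 + 17*b^2/2 + 43*b/2 + 14)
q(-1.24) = -0.84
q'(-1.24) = -3.50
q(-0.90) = 1.99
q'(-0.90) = -20.01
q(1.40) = 0.06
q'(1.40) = -0.03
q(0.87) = 0.08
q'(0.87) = -0.06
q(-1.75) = -0.25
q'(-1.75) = -0.42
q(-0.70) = 0.65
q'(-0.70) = -2.23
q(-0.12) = 0.21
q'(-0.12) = -0.26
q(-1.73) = -0.26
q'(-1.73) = -0.44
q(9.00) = 0.01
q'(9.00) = 0.00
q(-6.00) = 0.14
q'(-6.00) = 0.11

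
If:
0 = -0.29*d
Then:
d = 0.00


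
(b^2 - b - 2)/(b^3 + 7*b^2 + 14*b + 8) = (b - 2)/(b^2 + 6*b + 8)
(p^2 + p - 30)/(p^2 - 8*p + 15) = (p + 6)/(p - 3)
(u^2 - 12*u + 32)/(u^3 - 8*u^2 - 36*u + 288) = (u - 4)/(u^2 - 36)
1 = 1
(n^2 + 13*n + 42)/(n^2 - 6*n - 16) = (n^2 + 13*n + 42)/(n^2 - 6*n - 16)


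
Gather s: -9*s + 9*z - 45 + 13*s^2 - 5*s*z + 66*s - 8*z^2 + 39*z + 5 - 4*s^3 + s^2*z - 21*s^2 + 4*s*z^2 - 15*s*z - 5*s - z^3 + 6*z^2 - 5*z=-4*s^3 + s^2*(z - 8) + s*(4*z^2 - 20*z + 52) - z^3 - 2*z^2 + 43*z - 40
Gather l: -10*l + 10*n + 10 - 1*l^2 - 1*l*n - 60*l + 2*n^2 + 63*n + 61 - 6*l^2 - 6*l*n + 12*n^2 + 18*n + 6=-7*l^2 + l*(-7*n - 70) + 14*n^2 + 91*n + 77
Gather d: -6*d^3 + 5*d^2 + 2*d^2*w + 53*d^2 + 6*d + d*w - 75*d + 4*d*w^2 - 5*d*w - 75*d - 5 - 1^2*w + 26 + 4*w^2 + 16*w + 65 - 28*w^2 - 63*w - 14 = -6*d^3 + d^2*(2*w + 58) + d*(4*w^2 - 4*w - 144) - 24*w^2 - 48*w + 72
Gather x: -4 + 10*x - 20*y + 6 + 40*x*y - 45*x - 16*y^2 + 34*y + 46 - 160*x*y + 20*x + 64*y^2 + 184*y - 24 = x*(-120*y - 15) + 48*y^2 + 198*y + 24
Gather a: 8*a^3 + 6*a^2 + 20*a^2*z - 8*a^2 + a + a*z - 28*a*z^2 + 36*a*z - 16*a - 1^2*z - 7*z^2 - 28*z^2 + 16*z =8*a^3 + a^2*(20*z - 2) + a*(-28*z^2 + 37*z - 15) - 35*z^2 + 15*z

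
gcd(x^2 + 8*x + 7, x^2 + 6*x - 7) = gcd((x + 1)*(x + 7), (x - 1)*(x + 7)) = x + 7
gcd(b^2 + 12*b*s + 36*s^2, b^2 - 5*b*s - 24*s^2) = 1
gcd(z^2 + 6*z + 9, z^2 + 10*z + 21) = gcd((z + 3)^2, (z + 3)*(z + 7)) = z + 3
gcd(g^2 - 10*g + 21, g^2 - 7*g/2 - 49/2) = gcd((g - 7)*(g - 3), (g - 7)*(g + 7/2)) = g - 7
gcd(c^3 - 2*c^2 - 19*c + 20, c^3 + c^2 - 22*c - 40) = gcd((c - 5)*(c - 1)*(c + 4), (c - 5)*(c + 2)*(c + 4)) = c^2 - c - 20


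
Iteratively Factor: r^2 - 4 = (r + 2)*(r - 2)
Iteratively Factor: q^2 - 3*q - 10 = (q + 2)*(q - 5)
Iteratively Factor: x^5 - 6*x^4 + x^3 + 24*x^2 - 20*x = (x - 5)*(x^4 - x^3 - 4*x^2 + 4*x) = (x - 5)*(x - 2)*(x^3 + x^2 - 2*x) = (x - 5)*(x - 2)*(x + 2)*(x^2 - x) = x*(x - 5)*(x - 2)*(x + 2)*(x - 1)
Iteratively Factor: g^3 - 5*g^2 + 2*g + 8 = (g - 4)*(g^2 - g - 2) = (g - 4)*(g + 1)*(g - 2)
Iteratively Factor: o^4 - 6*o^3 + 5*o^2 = (o - 1)*(o^3 - 5*o^2) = (o - 5)*(o - 1)*(o^2) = o*(o - 5)*(o - 1)*(o)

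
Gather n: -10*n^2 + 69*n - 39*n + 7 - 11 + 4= -10*n^2 + 30*n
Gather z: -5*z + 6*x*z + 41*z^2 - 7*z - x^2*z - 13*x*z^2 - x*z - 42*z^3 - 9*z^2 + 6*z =-42*z^3 + z^2*(32 - 13*x) + z*(-x^2 + 5*x - 6)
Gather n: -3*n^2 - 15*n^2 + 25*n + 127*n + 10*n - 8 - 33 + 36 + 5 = -18*n^2 + 162*n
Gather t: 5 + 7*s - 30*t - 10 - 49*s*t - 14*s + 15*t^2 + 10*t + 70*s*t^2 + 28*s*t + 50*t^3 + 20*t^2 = -7*s + 50*t^3 + t^2*(70*s + 35) + t*(-21*s - 20) - 5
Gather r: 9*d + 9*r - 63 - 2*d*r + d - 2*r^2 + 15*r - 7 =10*d - 2*r^2 + r*(24 - 2*d) - 70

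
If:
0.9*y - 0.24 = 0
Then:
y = 0.27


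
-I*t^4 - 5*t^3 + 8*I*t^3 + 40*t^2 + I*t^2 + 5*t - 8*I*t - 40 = (t - 8)*(t + 1)*(t - 5*I)*(-I*t + I)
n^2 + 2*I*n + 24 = (n - 4*I)*(n + 6*I)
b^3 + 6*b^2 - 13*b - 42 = (b - 3)*(b + 2)*(b + 7)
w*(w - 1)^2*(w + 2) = w^4 - 3*w^2 + 2*w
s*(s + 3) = s^2 + 3*s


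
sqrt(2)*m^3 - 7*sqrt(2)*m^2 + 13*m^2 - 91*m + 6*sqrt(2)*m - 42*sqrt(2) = (m - 7)*(m + 6*sqrt(2))*(sqrt(2)*m + 1)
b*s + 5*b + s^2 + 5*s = (b + s)*(s + 5)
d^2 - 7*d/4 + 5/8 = (d - 5/4)*(d - 1/2)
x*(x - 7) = x^2 - 7*x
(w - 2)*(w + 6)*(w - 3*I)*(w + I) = w^4 + 4*w^3 - 2*I*w^3 - 9*w^2 - 8*I*w^2 + 12*w + 24*I*w - 36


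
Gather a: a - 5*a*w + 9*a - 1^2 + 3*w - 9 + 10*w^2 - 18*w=a*(10 - 5*w) + 10*w^2 - 15*w - 10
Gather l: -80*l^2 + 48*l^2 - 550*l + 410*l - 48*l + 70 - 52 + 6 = -32*l^2 - 188*l + 24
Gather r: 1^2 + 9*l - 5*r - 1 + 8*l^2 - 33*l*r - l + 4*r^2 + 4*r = 8*l^2 + 8*l + 4*r^2 + r*(-33*l - 1)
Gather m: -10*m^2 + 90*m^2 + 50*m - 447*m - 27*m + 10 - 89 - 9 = 80*m^2 - 424*m - 88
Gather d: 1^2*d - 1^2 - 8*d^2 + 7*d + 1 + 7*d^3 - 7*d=7*d^3 - 8*d^2 + d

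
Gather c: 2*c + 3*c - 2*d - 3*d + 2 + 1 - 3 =5*c - 5*d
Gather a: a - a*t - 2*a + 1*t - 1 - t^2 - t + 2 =a*(-t - 1) - t^2 + 1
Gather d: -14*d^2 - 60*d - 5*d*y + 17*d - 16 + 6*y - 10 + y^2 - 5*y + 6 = -14*d^2 + d*(-5*y - 43) + y^2 + y - 20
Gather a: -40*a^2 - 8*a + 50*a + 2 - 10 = -40*a^2 + 42*a - 8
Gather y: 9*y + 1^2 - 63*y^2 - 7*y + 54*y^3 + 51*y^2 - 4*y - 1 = 54*y^3 - 12*y^2 - 2*y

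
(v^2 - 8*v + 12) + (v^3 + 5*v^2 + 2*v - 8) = v^3 + 6*v^2 - 6*v + 4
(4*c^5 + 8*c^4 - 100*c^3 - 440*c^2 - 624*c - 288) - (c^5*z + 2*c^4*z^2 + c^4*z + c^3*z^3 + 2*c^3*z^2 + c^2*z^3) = -c^5*z + 4*c^5 - 2*c^4*z^2 - c^4*z + 8*c^4 - c^3*z^3 - 2*c^3*z^2 - 100*c^3 - c^2*z^3 - 440*c^2 - 624*c - 288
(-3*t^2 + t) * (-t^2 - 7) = 3*t^4 - t^3 + 21*t^2 - 7*t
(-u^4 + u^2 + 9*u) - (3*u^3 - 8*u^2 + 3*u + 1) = -u^4 - 3*u^3 + 9*u^2 + 6*u - 1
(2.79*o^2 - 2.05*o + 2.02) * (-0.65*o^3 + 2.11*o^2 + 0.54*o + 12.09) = -1.8135*o^5 + 7.2194*o^4 - 4.1319*o^3 + 36.8863*o^2 - 23.6937*o + 24.4218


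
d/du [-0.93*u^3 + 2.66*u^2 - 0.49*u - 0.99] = -2.79*u^2 + 5.32*u - 0.49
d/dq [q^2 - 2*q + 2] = 2*q - 2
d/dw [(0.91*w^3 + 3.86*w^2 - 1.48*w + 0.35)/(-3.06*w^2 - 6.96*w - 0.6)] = (-2.7846*w^4 - 12.6672*w^3 - 33.0324*w^2 - 2.49*w + 3.324)/(9.3636*w^4 + 42.5952*w^3 + 52.1136*w^2 + 8.352*w + 0.36)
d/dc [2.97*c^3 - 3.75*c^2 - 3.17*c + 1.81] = 8.91*c^2 - 7.5*c - 3.17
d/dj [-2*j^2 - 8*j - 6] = -4*j - 8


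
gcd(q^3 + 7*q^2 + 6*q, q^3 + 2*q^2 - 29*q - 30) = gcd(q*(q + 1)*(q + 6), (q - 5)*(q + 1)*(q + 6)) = q^2 + 7*q + 6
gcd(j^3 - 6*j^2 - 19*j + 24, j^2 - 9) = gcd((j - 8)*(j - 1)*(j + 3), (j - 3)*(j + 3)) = j + 3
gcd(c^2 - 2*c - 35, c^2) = 1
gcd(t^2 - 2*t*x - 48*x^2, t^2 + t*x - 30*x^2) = t + 6*x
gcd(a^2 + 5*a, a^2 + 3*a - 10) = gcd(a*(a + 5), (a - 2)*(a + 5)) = a + 5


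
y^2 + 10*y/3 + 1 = (y + 1/3)*(y + 3)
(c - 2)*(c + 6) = c^2 + 4*c - 12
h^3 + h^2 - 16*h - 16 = (h - 4)*(h + 1)*(h + 4)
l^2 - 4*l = l*(l - 4)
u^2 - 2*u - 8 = (u - 4)*(u + 2)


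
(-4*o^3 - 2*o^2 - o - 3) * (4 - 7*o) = 28*o^4 - 2*o^3 - o^2 + 17*o - 12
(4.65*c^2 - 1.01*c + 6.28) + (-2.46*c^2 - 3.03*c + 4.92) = 2.19*c^2 - 4.04*c + 11.2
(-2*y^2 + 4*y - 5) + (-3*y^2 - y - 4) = -5*y^2 + 3*y - 9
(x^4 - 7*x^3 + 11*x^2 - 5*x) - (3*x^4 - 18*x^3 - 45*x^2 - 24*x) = -2*x^4 + 11*x^3 + 56*x^2 + 19*x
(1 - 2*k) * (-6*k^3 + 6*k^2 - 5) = 12*k^4 - 18*k^3 + 6*k^2 + 10*k - 5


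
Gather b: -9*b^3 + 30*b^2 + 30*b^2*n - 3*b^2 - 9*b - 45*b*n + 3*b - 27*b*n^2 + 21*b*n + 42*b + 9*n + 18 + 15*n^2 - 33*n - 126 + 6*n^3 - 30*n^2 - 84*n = -9*b^3 + b^2*(30*n + 27) + b*(-27*n^2 - 24*n + 36) + 6*n^3 - 15*n^2 - 108*n - 108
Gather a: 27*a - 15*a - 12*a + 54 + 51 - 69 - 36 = 0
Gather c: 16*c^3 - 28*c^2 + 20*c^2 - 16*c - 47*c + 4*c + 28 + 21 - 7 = 16*c^3 - 8*c^2 - 59*c + 42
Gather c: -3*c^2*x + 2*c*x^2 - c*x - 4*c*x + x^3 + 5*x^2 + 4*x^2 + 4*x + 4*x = -3*c^2*x + c*(2*x^2 - 5*x) + x^3 + 9*x^2 + 8*x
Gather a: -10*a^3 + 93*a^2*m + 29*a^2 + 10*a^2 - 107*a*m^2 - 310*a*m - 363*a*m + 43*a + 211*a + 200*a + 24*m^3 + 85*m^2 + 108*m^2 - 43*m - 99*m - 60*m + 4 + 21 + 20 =-10*a^3 + a^2*(93*m + 39) + a*(-107*m^2 - 673*m + 454) + 24*m^3 + 193*m^2 - 202*m + 45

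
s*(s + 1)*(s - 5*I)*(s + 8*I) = s^4 + s^3 + 3*I*s^3 + 40*s^2 + 3*I*s^2 + 40*s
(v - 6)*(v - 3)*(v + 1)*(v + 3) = v^4 - 5*v^3 - 15*v^2 + 45*v + 54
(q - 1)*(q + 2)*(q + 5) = q^3 + 6*q^2 + 3*q - 10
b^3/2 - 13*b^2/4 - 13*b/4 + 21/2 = (b/2 + 1)*(b - 7)*(b - 3/2)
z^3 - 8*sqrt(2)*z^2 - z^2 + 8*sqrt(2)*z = z*(z - 1)*(z - 8*sqrt(2))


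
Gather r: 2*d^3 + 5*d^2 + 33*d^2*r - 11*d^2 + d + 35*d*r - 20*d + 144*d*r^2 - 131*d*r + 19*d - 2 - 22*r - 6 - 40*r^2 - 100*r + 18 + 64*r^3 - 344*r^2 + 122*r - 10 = 2*d^3 - 6*d^2 + 64*r^3 + r^2*(144*d - 384) + r*(33*d^2 - 96*d)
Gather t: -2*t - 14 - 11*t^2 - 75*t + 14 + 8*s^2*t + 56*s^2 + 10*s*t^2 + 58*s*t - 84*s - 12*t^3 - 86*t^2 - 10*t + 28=56*s^2 - 84*s - 12*t^3 + t^2*(10*s - 97) + t*(8*s^2 + 58*s - 87) + 28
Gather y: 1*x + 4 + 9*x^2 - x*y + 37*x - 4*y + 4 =9*x^2 + 38*x + y*(-x - 4) + 8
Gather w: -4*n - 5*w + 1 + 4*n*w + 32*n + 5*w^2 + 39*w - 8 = 28*n + 5*w^2 + w*(4*n + 34) - 7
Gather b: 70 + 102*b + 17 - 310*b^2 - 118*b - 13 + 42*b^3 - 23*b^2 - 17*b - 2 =42*b^3 - 333*b^2 - 33*b + 72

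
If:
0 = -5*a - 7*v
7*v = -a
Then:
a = 0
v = 0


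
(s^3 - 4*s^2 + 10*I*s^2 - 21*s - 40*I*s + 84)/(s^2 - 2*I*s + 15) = (s^2 + s*(-4 + 7*I) - 28*I)/(s - 5*I)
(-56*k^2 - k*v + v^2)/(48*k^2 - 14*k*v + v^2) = (7*k + v)/(-6*k + v)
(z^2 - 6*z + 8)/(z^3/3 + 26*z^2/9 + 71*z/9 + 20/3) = 9*(z^2 - 6*z + 8)/(3*z^3 + 26*z^2 + 71*z + 60)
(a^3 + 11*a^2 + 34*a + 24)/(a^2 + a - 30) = (a^2 + 5*a + 4)/(a - 5)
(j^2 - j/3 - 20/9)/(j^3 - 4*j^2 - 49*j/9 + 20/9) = (3*j - 5)/(3*j^2 - 16*j + 5)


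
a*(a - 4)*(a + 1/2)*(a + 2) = a^4 - 3*a^3/2 - 9*a^2 - 4*a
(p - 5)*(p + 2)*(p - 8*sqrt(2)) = p^3 - 8*sqrt(2)*p^2 - 3*p^2 - 10*p + 24*sqrt(2)*p + 80*sqrt(2)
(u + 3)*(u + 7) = u^2 + 10*u + 21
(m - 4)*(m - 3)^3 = m^4 - 13*m^3 + 63*m^2 - 135*m + 108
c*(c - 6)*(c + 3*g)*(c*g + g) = c^4*g + 3*c^3*g^2 - 5*c^3*g - 15*c^2*g^2 - 6*c^2*g - 18*c*g^2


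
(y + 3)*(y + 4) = y^2 + 7*y + 12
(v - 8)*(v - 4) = v^2 - 12*v + 32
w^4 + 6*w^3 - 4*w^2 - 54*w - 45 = (w - 3)*(w + 1)*(w + 3)*(w + 5)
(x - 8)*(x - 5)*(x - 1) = x^3 - 14*x^2 + 53*x - 40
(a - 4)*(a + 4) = a^2 - 16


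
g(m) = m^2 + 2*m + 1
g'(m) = 2*m + 2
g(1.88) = 8.29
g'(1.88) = 5.76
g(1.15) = 4.62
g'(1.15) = 4.30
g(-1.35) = 0.12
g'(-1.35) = -0.70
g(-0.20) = 0.64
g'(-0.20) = 1.60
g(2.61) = 13.03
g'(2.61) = 7.22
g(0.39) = 1.93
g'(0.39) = 2.78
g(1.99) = 8.94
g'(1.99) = 5.98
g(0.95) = 3.80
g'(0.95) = 3.90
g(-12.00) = 121.00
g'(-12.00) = -22.00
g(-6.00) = 25.00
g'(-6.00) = -10.00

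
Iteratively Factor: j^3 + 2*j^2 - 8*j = (j)*(j^2 + 2*j - 8) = j*(j - 2)*(j + 4)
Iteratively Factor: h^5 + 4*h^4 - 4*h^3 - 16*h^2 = (h - 2)*(h^4 + 6*h^3 + 8*h^2) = h*(h - 2)*(h^3 + 6*h^2 + 8*h) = h*(h - 2)*(h + 4)*(h^2 + 2*h) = h*(h - 2)*(h + 2)*(h + 4)*(h)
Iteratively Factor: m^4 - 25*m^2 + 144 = (m - 4)*(m^3 + 4*m^2 - 9*m - 36) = (m - 4)*(m - 3)*(m^2 + 7*m + 12) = (m - 4)*(m - 3)*(m + 3)*(m + 4)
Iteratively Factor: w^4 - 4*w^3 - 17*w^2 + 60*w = (w)*(w^3 - 4*w^2 - 17*w + 60) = w*(w - 3)*(w^2 - w - 20) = w*(w - 3)*(w + 4)*(w - 5)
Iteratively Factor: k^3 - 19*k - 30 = (k - 5)*(k^2 + 5*k + 6) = (k - 5)*(k + 2)*(k + 3)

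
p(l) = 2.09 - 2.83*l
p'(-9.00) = -2.83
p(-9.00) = 27.56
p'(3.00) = -2.83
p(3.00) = -6.40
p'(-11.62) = -2.83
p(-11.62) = 34.97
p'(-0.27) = -2.83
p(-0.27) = 2.85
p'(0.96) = -2.83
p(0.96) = -0.63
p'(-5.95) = -2.83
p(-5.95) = 18.93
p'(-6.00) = -2.83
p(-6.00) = 19.07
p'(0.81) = -2.83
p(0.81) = -0.20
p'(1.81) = -2.83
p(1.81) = -3.03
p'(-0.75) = -2.83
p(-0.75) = 4.21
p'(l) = -2.83000000000000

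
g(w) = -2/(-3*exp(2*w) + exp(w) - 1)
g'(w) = -2*(6*exp(2*w) - exp(w))/(-3*exp(2*w) + exp(w) - 1)^2 = (2 - 12*exp(w))*exp(w)/(3*exp(2*w) - exp(w) + 1)^2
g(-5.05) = 2.01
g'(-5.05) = 0.01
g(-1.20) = 2.06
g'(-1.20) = -0.52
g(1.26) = 0.06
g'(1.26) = -0.12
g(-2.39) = 2.14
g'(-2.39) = 0.09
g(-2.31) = 2.15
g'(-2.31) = 0.09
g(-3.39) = 2.06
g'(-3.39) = 0.06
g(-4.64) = 2.02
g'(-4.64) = 0.02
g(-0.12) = 0.81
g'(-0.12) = -1.25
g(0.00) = 0.67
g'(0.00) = -1.11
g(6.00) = 0.00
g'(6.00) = 0.00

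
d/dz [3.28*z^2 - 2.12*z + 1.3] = 6.56*z - 2.12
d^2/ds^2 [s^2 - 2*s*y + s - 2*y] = 2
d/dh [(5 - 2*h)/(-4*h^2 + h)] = (-8*h^2 + 40*h - 5)/(h^2*(16*h^2 - 8*h + 1))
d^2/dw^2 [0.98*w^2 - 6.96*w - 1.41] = 1.96000000000000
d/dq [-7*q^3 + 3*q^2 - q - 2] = -21*q^2 + 6*q - 1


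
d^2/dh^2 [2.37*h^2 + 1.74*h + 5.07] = 4.74000000000000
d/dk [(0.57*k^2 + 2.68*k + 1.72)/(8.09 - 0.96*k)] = (-0.5472*k^2 + 9.2226*k + 23.3324)/(0.9216*k^2 - 15.5328*k + 65.4481)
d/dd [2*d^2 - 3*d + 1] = 4*d - 3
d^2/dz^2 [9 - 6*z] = 0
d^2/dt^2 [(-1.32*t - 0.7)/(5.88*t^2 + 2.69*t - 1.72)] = (-(1.32*t + 0.7)*(11.76*t + 2.69)*(23.52*t + 5.38) + (46.5696*t + 15.3336)*(5.88*t^2 + 2.69*t - 1.72))/(5.88*t^2 + 2.69*t - 1.72)^3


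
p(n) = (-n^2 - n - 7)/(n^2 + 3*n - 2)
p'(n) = (-2*n - 3)*(-n^2 - n - 7)/(n^2 + 3*n - 2)^2 + (-2*n - 1)/(n^2 + 3*n - 2)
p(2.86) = -1.22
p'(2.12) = 0.67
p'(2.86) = 0.27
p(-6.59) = -2.02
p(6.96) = -0.93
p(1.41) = -2.47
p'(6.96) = 0.01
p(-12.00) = -1.31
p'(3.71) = 0.12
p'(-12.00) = -0.04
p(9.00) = -0.92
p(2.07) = -1.57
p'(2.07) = 0.72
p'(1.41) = 2.50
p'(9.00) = 0.00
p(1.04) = -4.14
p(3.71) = -1.07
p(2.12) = -1.54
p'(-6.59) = -0.39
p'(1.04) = 8.16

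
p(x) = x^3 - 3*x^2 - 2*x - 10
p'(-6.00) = 142.00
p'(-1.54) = 14.35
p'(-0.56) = 2.30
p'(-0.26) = -0.24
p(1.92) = -17.82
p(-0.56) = -10.00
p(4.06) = -0.65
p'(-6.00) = 142.00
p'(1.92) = -2.46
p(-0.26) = -9.70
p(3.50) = -10.88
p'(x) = 3*x^2 - 6*x - 2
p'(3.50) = 13.75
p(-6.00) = -322.00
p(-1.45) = -16.46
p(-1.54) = -17.69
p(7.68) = 250.68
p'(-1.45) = 13.01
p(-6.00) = -322.00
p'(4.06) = 23.09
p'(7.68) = 128.87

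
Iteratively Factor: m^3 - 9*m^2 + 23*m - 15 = (m - 1)*(m^2 - 8*m + 15) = (m - 5)*(m - 1)*(m - 3)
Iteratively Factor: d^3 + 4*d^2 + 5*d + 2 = (d + 2)*(d^2 + 2*d + 1) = (d + 1)*(d + 2)*(d + 1)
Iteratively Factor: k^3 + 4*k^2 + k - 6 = (k - 1)*(k^2 + 5*k + 6) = (k - 1)*(k + 2)*(k + 3)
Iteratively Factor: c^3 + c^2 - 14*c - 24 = (c + 2)*(c^2 - c - 12) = (c + 2)*(c + 3)*(c - 4)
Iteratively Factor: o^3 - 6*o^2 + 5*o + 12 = (o + 1)*(o^2 - 7*o + 12) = (o - 4)*(o + 1)*(o - 3)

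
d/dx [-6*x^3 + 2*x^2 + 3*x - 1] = -18*x^2 + 4*x + 3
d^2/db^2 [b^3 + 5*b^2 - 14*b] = 6*b + 10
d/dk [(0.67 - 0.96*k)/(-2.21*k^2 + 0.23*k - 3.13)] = (-2.1216*k^2 + 2.9614*k + 2.8507)/(4.8841*k^4 - 1.0166*k^3 + 13.8875*k^2 - 1.4398*k + 9.7969)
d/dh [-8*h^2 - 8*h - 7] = -16*h - 8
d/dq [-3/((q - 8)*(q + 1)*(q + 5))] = 3*(3*q^2 - 4*q - 43)/(q^6 - 4*q^5 - 82*q^4 + 92*q^3 + 2009*q^2 + 3440*q + 1600)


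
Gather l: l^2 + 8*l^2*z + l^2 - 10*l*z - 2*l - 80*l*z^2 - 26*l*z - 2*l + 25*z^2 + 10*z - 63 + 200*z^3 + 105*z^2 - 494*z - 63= l^2*(8*z + 2) + l*(-80*z^2 - 36*z - 4) + 200*z^3 + 130*z^2 - 484*z - 126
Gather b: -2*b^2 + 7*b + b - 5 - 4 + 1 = -2*b^2 + 8*b - 8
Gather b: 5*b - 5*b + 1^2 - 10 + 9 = 0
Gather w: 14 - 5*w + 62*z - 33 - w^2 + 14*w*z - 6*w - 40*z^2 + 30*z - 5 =-w^2 + w*(14*z - 11) - 40*z^2 + 92*z - 24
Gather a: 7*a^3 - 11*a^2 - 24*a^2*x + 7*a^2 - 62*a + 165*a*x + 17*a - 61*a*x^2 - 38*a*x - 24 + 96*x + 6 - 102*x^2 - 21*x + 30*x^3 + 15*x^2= 7*a^3 + a^2*(-24*x - 4) + a*(-61*x^2 + 127*x - 45) + 30*x^3 - 87*x^2 + 75*x - 18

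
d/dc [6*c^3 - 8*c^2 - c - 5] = 18*c^2 - 16*c - 1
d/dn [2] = 0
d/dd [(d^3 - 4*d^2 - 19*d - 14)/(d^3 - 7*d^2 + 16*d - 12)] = (-3*d^3 + 64*d^2 - 63*d - 226)/(d^5 - 12*d^4 + 57*d^3 - 134*d^2 + 156*d - 72)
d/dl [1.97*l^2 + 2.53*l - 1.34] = 3.94*l + 2.53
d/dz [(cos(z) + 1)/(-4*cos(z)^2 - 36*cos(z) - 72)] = (sin(z)^2 - 2*cos(z) + 8)*sin(z)/(4*(cos(z)^2 + 9*cos(z) + 18)^2)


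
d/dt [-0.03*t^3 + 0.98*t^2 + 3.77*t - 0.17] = -0.09*t^2 + 1.96*t + 3.77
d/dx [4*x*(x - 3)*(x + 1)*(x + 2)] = 16*x^3 - 56*x - 24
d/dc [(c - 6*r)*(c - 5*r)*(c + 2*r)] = 3*c^2 - 18*c*r + 8*r^2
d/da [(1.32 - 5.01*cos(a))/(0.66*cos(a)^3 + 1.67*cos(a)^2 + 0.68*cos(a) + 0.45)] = (-6.6132*cos(a)^3 - 5.7531*cos(a)^2 + 4.4088*cos(a) + 3.1521)*sin(a)/(0.4356*cos(a)^6 + 2.2044*cos(a)^5 + 3.6865*cos(a)^4 + 2.8652*cos(a)^3 + 1.9654*cos(a)^2 + 0.612*cos(a) + 0.2025)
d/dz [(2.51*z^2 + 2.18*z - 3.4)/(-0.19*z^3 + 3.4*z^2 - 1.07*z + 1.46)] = (0.4769*z^4 + 0.828399999999998*z^3 - 12.0357*z^2 + 30.4492*z - 0.4552)/(0.0361*z^6 - 1.292*z^5 + 11.9666*z^4 - 7.8308*z^3 + 11.0729*z^2 - 3.1244*z + 2.1316)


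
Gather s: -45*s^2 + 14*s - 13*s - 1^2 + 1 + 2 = -45*s^2 + s + 2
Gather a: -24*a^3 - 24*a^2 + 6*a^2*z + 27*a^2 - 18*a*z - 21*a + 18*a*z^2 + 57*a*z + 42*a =-24*a^3 + a^2*(6*z + 3) + a*(18*z^2 + 39*z + 21)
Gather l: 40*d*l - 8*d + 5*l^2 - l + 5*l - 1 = -8*d + 5*l^2 + l*(40*d + 4) - 1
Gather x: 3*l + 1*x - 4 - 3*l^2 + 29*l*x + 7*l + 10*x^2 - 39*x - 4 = -3*l^2 + 10*l + 10*x^2 + x*(29*l - 38) - 8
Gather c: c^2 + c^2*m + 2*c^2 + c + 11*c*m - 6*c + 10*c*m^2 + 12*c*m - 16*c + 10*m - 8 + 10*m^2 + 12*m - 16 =c^2*(m + 3) + c*(10*m^2 + 23*m - 21) + 10*m^2 + 22*m - 24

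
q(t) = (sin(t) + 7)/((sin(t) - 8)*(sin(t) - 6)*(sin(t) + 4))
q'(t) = cos(t)/((sin(t) - 8)*(sin(t) - 6)*(sin(t) + 4)) - (sin(t) + 7)*cos(t)/((sin(t) - 8)*(sin(t) - 6)*(sin(t) + 4)^2) - (sin(t) + 7)*cos(t)/((sin(t) - 8)*(sin(t) - 6)^2*(sin(t) + 4)) - (sin(t) + 7)*cos(t)/((sin(t) - 8)^2*(sin(t) - 6)*(sin(t) + 4)) = (-2*sin(t)^3 - 11*sin(t)^2 + 140*sin(t) + 248)*cos(t)/((sin(t) - 8)^2*(sin(t) - 6)^2*(sin(t) + 4)^2)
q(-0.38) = 0.03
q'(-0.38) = 0.00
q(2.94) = 0.04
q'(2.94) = -0.01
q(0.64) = 0.04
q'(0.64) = 0.01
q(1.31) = 0.05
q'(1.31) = 0.00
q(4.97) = 0.03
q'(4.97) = 0.00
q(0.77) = 0.04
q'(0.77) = 0.01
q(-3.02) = 0.04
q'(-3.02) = -0.01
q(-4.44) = 0.05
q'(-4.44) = -0.00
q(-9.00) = 0.03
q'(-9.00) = 0.00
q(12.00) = 0.03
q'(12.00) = 0.00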